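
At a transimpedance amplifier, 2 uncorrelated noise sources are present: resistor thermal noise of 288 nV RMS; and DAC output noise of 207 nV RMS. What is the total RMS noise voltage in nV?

355 nV

Uncorrelated sources add in power (mean-square): V_tot = √(ΣV_i²)
V_tot = √[(2.88×10⁻⁷)² + (2.07×10⁻⁷)²] = 3.55×10⁻⁷ V = 355 nV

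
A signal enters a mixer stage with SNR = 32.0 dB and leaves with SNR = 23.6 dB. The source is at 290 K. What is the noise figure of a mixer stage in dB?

8.4 dB

NF (dB) = SNR_in(dB) − SNR_out(dB) when the source is at T₀
NF = 32.0 − 23.6 = 8.4 dB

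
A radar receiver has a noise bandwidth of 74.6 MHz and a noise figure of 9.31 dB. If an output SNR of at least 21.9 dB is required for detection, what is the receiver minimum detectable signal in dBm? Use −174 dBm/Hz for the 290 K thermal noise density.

Sensitivity = −174 + 10 log₁₀(B) + NF + SNR_min
= −174 + 78.73 + 9.31 + 21.9
= −64.06 dBm → −64.1 dBm

−64.1 dBm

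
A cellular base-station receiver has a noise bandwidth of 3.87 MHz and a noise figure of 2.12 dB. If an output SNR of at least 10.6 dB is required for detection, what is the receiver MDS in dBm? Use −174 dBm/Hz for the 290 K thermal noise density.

−95.4 dBm

Sensitivity = −174 + 10 log₁₀(B) + NF + SNR_min
= −174 + 65.88 + 2.12 + 10.6
= −95.40 dBm → −95.4 dBm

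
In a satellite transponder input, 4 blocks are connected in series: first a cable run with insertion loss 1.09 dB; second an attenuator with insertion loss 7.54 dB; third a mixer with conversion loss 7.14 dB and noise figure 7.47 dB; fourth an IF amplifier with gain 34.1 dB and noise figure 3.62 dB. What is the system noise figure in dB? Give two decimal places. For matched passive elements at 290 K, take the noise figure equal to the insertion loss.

Convert to linear (a loss of L dB is a gain of −L dB): F_i = 10^(NF_i/10), G_i = 10^(G_i,dB/10)
  Stage 1: F_1 = 10^(1.09/10) = 1.285, G_1 = 10^(−1.09/10) = 0.7780
  Stage 2: F_2 = 10^(7.54/10) = 5.675, G_2 = 10^(−7.54/10) = 0.1762
  Stage 3: F_3 = 10^(7.47/10) = 5.585, G_3 = 10^(−7.14/10) = 0.1932
  Stage 4: F_4 = 10^(3.62/10) = 2.301, G_4 = 10^(34.1/10) = 2570
Friis cascade:
  F = 1.285 + (5.675 − 1)/0.7780 + (5.585 − 1)/0.1371 + (2.301 − 1)/0.02649 = 89.88
NF = 10 log₁₀(89.88) = 19.54 dB

19.54 dB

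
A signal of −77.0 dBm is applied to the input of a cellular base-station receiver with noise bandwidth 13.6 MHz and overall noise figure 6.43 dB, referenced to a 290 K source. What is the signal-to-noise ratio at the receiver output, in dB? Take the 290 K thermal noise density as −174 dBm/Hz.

19.2 dB

Noise floor: N = −174 + 10 log₁₀(B) + NF
10 log₁₀(1.36×10⁷) = 71.34 dB
N = −174 + 71.34 + 6.43 = −96.23 dBm
SNR = P_sig − N = −77.0 − (−96.23) = 19.23 dB → 19.2 dB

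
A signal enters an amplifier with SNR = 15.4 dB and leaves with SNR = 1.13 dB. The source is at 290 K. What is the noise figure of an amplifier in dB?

NF (dB) = SNR_in(dB) − SNR_out(dB) when the source is at T₀
NF = 15.4 − 1.13 = 14.27 dB

14.27 dB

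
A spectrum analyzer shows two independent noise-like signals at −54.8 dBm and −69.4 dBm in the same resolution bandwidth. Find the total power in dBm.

Convert to linear, add, convert back:
P₁ = 3.31×10⁻⁹ W, P₂ = 1.15×10⁻¹⁰ W
P_tot = 3.43×10⁻⁹ W → 10 log₁₀(P_tot / 10⁻³) = −54.7 dBm

−54.7 dBm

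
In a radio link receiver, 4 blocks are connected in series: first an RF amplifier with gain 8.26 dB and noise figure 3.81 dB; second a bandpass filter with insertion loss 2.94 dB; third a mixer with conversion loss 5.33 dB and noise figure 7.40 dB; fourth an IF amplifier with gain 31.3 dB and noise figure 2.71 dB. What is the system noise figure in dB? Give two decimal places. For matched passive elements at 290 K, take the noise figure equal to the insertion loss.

Convert to linear (a loss of L dB is a gain of −L dB): F_i = 10^(NF_i/10), G_i = 10^(G_i,dB/10)
  Stage 1: F_1 = 10^(3.81/10) = 2.404, G_1 = 10^(8.26/10) = 6.699
  Stage 2: F_2 = 10^(2.94/10) = 1.968, G_2 = 10^(−2.94/10) = 0.5082
  Stage 3: F_3 = 10^(7.40/10) = 5.495, G_3 = 10^(−5.33/10) = 0.2931
  Stage 4: F_4 = 10^(2.71/10) = 1.866, G_4 = 10^(31.3/10) = 1349
Friis cascade:
  F = 2.404 + (1.968 − 1)/6.699 + (5.495 − 1)/3.404 + (1.866 − 1)/0.9977 = 4.738
NF = 10 log₁₀(4.738) = 6.76 dB

6.76 dB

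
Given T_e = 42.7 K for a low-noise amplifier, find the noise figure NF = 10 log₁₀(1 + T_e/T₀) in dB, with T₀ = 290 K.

F = 1 + T_e/T₀ = 1 + 42.7/290 = 1.14724
NF = 10 log₁₀(1.14724) = 0.597 dB

0.597 dB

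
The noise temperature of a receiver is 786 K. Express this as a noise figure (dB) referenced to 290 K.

F = 1 + T_e/T₀ = 1 + 786/290 = 3.71034
NF = 10 log₁₀(3.71034) = 5.69 dB

5.69 dB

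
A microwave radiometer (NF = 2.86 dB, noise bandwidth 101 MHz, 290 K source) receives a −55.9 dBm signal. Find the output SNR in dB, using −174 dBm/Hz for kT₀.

Noise floor: N = −174 + 10 log₁₀(B) + NF
10 log₁₀(1.01×10⁸) = 80.04 dB
N = −174 + 80.04 + 2.86 = −91.10 dBm
SNR = P_sig − N = −55.9 − (−91.10) = 35.20 dB → 35.2 dB

35.2 dB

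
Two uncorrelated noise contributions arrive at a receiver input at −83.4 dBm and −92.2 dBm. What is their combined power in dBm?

Convert to linear, add, convert back:
P₁ = 4.57×10⁻¹² W, P₂ = 6.03×10⁻¹³ W
P_tot = 5.17×10⁻¹² W → 10 log₁₀(P_tot / 10⁻³) = −82.9 dBm

−82.9 dBm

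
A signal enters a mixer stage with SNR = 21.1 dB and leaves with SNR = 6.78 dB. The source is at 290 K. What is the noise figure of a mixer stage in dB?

NF (dB) = SNR_in(dB) − SNR_out(dB) when the source is at T₀
NF = 21.1 − 6.78 = 14.32 dB

14.32 dB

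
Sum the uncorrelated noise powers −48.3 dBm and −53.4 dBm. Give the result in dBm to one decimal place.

Convert to linear, add, convert back:
P₁ = 1.48×10⁻⁸ W, P₂ = 4.57×10⁻⁹ W
P_tot = 1.94×10⁻⁸ W → 10 log₁₀(P_tot / 10⁻³) = −47.1 dBm

−47.1 dBm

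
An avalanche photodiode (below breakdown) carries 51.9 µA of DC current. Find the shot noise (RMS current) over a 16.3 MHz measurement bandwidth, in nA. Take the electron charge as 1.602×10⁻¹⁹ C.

16.5 nA

I_n = √(2qI·B)
2qI·B = 2 × 1.602×10⁻¹⁹ × 5.19×10⁻⁵ × 1.63×10⁷ = 2.71×10⁻¹⁶ A²
I_n = √(2.71×10⁻¹⁶) = 1.65×10⁻⁸ A = 16.5 nA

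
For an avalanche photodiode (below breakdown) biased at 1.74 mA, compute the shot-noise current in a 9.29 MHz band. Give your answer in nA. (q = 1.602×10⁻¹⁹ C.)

I_n = √(2qI·B)
2qI·B = 2 × 1.602×10⁻¹⁹ × 1.74×10⁻³ × 9.29×10⁶ = 5.18×10⁻¹⁵ A²
I_n = √(5.18×10⁻¹⁵) = 7.20×10⁻⁸ A = 72.0 nA

72.0 nA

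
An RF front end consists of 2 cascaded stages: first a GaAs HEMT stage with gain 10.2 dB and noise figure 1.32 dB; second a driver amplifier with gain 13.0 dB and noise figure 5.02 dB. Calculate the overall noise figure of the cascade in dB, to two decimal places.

Convert to linear (a loss of L dB is a gain of −L dB): F_i = 10^(NF_i/10), G_i = 10^(G_i,dB/10)
  Stage 1: F_1 = 10^(1.32/10) = 1.355, G_1 = 10^(10.2/10) = 10.47
  Stage 2: F_2 = 10^(5.02/10) = 3.177, G_2 = 10^(13.0/10) = 19.95
Friis cascade:
  F = 1.355 + (3.177 − 1)/10.47 = 1.563
NF = 10 log₁₀(1.563) = 1.94 dB

1.94 dB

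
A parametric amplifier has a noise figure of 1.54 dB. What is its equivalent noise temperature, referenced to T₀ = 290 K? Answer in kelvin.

123 K

F = 10^(1.54/10) = 1.42561
T_e = (F − 1)·T₀ = (1.42561 − 1) × 290 = 123 K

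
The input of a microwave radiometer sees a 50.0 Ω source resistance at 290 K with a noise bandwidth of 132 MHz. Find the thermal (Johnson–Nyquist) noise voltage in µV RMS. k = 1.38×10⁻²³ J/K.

V_n = √(4kTRB)
4kTRB = 4 × 1.38×10⁻²³ × 290 × 5.00×10¹ × 1.32×10⁸ = 1.06×10⁻¹⁰ V²
V_n = √(1.06×10⁻¹⁰) = 1.03×10⁻⁵ V = 10.3 µV

10.3 µV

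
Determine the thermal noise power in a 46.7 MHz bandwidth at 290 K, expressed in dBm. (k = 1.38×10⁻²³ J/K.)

P_n = kTB = 1.38×10⁻²³ × 290 × 4.67×10⁷ = 1.87×10⁻¹³ W
In dBm: 10 log₁₀(1.87×10⁻¹³ / 10⁻³) = −97.3 dBm

−97.3 dBm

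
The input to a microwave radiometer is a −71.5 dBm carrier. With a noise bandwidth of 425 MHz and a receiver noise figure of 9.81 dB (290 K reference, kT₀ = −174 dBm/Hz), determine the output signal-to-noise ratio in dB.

Noise floor: N = −174 + 10 log₁₀(B) + NF
10 log₁₀(4.25×10⁸) = 86.28 dB
N = −174 + 86.28 + 9.81 = −77.91 dBm
SNR = P_sig − N = −71.5 − (−77.91) = 6.41 dB → 6.4 dB

6.4 dB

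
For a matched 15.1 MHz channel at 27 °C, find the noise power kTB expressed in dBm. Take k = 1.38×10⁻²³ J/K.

−102.0 dBm

T = 27 °C + 273.15 = 300.15 K
P_n = kTB = 1.38×10⁻²³ × 300.15 × 1.51×10⁷ = 6.25×10⁻¹⁴ W
In dBm: 10 log₁₀(6.25×10⁻¹⁴ / 10⁻³) = −102.0 dBm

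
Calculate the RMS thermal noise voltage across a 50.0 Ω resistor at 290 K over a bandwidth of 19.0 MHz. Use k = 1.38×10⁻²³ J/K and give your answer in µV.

3.90 µV

V_n = √(4kTRB)
4kTRB = 4 × 1.38×10⁻²³ × 290 × 5.00×10¹ × 1.90×10⁷ = 1.52×10⁻¹¹ V²
V_n = √(1.52×10⁻¹¹) = 3.90×10⁻⁶ V = 3.90 µV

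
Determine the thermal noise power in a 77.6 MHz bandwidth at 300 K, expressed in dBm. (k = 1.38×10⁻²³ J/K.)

−94.9 dBm

P_n = kTB = 1.38×10⁻²³ × 300 × 7.76×10⁷ = 3.21×10⁻¹³ W
In dBm: 10 log₁₀(3.21×10⁻¹³ / 10⁻³) = −94.9 dBm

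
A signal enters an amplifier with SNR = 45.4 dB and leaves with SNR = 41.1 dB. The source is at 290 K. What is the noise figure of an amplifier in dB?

NF (dB) = SNR_in(dB) − SNR_out(dB) when the source is at T₀
NF = 45.4 − 41.1 = 4.3 dB

4.3 dB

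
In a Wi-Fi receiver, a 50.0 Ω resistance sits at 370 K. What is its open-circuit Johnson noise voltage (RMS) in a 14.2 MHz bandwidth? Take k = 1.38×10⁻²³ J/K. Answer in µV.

V_n = √(4kTRB)
4kTRB = 4 × 1.38×10⁻²³ × 370 × 5.00×10¹ × 1.42×10⁷ = 1.45×10⁻¹¹ V²
V_n = √(1.45×10⁻¹¹) = 3.81×10⁻⁶ V = 3.81 µV

3.81 µV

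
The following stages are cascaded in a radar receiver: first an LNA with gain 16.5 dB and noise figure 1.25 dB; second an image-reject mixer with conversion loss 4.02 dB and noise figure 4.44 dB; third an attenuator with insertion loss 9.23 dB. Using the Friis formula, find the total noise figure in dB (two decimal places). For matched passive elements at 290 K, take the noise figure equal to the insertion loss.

2.53 dB

Convert to linear (a loss of L dB is a gain of −L dB): F_i = 10^(NF_i/10), G_i = 10^(G_i,dB/10)
  Stage 1: F_1 = 10^(1.25/10) = 1.334, G_1 = 10^(16.5/10) = 44.67
  Stage 2: F_2 = 10^(4.44/10) = 2.780, G_2 = 10^(−4.02/10) = 0.3963
  Stage 3: F_3 = 10^(9.23/10) = 8.375, G_3 = 10^(−9.23/10) = 0.1194
Friis cascade:
  F = 1.334 + (2.780 − 1)/44.67 + (8.375 − 1)/17.70 = 1.790
NF = 10 log₁₀(1.790) = 2.53 dB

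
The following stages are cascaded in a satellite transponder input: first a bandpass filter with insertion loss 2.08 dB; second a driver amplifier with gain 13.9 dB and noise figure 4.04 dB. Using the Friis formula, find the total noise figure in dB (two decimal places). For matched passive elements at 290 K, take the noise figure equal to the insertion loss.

Convert to linear (a loss of L dB is a gain of −L dB): F_i = 10^(NF_i/10), G_i = 10^(G_i,dB/10)
  Stage 1: F_1 = 10^(2.08/10) = 1.614, G_1 = 10^(−2.08/10) = 0.6194
  Stage 2: F_2 = 10^(4.04/10) = 2.535, G_2 = 10^(13.9/10) = 24.55
Friis cascade:
  F = 1.614 + (2.535 − 1)/0.6194 = 4.093
NF = 10 log₁₀(4.093) = 6.12 dB

6.12 dB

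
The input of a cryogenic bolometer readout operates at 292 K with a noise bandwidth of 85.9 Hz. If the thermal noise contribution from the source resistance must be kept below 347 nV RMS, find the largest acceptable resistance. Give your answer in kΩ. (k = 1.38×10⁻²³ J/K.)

87.0 kΩ

Johnson–Nyquist: V_n = √(4kTRB) ⇒ R = V_n² / (4kTB)
4kTB = 4 × 1.38×10⁻²³ × 292 × 8.59×10¹ = 1.38×10⁻¹⁸
R = (3.47×10⁻⁷)² / 1.38×10⁻¹⁸ = 8.70×10⁴ Ω = 87.0 kΩ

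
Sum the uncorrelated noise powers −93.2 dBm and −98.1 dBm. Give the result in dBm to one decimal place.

Convert to linear, add, convert back:
P₁ = 4.79×10⁻¹³ W, P₂ = 1.55×10⁻¹³ W
P_tot = 6.34×10⁻¹³ W → 10 log₁₀(P_tot / 10⁻³) = −92.0 dBm

−92.0 dBm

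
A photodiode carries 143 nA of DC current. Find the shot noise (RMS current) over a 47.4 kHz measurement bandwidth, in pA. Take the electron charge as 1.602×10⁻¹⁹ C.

46.6 pA

I_n = √(2qI·B)
2qI·B = 2 × 1.602×10⁻¹⁹ × 1.43×10⁻⁷ × 4.74×10⁴ = 2.17×10⁻²¹ A²
I_n = √(2.17×10⁻²¹) = 4.66×10⁻¹¹ A = 46.6 pA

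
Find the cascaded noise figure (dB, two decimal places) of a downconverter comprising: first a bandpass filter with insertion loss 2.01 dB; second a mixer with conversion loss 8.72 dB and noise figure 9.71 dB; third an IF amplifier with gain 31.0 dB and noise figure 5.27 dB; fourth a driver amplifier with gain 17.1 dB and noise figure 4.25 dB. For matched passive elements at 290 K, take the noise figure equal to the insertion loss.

16.32 dB

Convert to linear (a loss of L dB is a gain of −L dB): F_i = 10^(NF_i/10), G_i = 10^(G_i,dB/10)
  Stage 1: F_1 = 10^(2.01/10) = 1.589, G_1 = 10^(−2.01/10) = 0.6295
  Stage 2: F_2 = 10^(9.71/10) = 9.354, G_2 = 10^(−8.72/10) = 0.1343
  Stage 3: F_3 = 10^(5.27/10) = 3.365, G_3 = 10^(31.0/10) = 1259
  Stage 4: F_4 = 10^(4.25/10) = 2.661, G_4 = 10^(17.1/10) = 51.29
Friis cascade:
  F = 1.589 + (9.354 − 1)/0.6295 + (3.365 − 1)/0.08453 + (2.661 − 1)/106.4 = 42.86
NF = 10 log₁₀(42.86) = 16.32 dB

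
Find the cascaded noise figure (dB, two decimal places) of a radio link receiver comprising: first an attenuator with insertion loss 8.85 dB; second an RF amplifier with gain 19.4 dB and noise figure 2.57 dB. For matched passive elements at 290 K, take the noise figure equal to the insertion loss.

11.42 dB

Convert to linear (a loss of L dB is a gain of −L dB): F_i = 10^(NF_i/10), G_i = 10^(G_i,dB/10)
  Stage 1: F_1 = 10^(8.85/10) = 7.674, G_1 = 10^(−8.85/10) = 0.1303
  Stage 2: F_2 = 10^(2.57/10) = 1.807, G_2 = 10^(19.4/10) = 87.10
Friis cascade:
  F = 7.674 + (1.807 − 1)/0.1303 = 13.87
NF = 10 log₁₀(13.87) = 11.42 dB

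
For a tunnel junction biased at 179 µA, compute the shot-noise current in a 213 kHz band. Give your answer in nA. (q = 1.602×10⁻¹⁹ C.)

I_n = √(2qI·B)
2qI·B = 2 × 1.602×10⁻¹⁹ × 1.79×10⁻⁴ × 2.13×10⁵ = 1.22×10⁻¹⁷ A²
I_n = √(1.22×10⁻¹⁷) = 3.50×10⁻⁹ A = 3.50 nA

3.50 nA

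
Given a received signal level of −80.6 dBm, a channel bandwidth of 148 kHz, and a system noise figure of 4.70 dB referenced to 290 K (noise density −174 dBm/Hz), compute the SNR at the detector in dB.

37.0 dB

Noise floor: N = −174 + 10 log₁₀(B) + NF
10 log₁₀(1.48×10⁵) = 51.7 dB
N = −174 + 51.7 + 4.70 = −117.60 dBm
SNR = P_sig − N = −80.6 − (−117.60) = 37.00 dB → 37.0 dB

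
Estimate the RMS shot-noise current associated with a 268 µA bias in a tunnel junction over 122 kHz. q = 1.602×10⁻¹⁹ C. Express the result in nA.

I_n = √(2qI·B)
2qI·B = 2 × 1.602×10⁻¹⁹ × 2.68×10⁻⁴ × 1.22×10⁵ = 1.05×10⁻¹⁷ A²
I_n = √(1.05×10⁻¹⁷) = 3.24×10⁻⁹ A = 3.24 nA

3.24 nA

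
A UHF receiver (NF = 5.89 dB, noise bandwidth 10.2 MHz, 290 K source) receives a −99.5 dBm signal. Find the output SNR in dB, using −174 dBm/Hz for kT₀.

Noise floor: N = −174 + 10 log₁₀(B) + NF
10 log₁₀(1.02×10⁷) = 70.09 dB
N = −174 + 70.09 + 5.89 = −98.02 dBm
SNR = P_sig − N = −99.5 − (−98.02) = −1.48 dB → −1.5 dB

−1.5 dB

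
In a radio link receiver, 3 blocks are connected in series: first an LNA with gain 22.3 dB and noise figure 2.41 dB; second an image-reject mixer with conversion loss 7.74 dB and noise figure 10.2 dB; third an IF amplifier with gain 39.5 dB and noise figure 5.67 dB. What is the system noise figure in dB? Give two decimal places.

2.77 dB

Convert to linear (a loss of L dB is a gain of −L dB): F_i = 10^(NF_i/10), G_i = 10^(G_i,dB/10)
  Stage 1: F_1 = 10^(2.41/10) = 1.742, G_1 = 10^(22.3/10) = 169.8
  Stage 2: F_2 = 10^(10.2/10) = 10.47, G_2 = 10^(−7.74/10) = 0.1683
  Stage 3: F_3 = 10^(5.67/10) = 3.690, G_3 = 10^(39.5/10) = 8913
Friis cascade:
  F = 1.742 + (10.47 − 1)/169.8 + (3.690 − 1)/28.58 = 1.892
NF = 10 log₁₀(1.892) = 2.77 dB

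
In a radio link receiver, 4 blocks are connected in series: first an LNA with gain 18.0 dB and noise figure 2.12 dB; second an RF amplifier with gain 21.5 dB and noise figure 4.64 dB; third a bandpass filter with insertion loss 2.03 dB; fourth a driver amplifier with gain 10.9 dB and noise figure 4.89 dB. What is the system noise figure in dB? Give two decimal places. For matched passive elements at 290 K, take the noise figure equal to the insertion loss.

Convert to linear (a loss of L dB is a gain of −L dB): F_i = 10^(NF_i/10), G_i = 10^(G_i,dB/10)
  Stage 1: F_1 = 10^(2.12/10) = 1.629, G_1 = 10^(18.0/10) = 63.10
  Stage 2: F_2 = 10^(4.64/10) = 2.911, G_2 = 10^(21.5/10) = 141.3
  Stage 3: F_3 = 10^(2.03/10) = 1.596, G_3 = 10^(−2.03/10) = 0.6266
  Stage 4: F_4 = 10^(4.89/10) = 3.083, G_4 = 10^(10.9/10) = 12.30
Friis cascade:
  F = 1.629 + (2.911 − 1)/63.10 + (1.596 − 1)/8913 + (3.083 − 1)/5585 = 1.660
NF = 10 log₁₀(1.660) = 2.20 dB

2.20 dB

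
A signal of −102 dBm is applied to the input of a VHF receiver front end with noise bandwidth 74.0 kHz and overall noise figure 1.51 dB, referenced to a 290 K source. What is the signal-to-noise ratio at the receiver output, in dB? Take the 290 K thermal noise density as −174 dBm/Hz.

Noise floor: N = −174 + 10 log₁₀(B) + NF
10 log₁₀(7.40×10⁴) = 48.69 dB
N = −174 + 48.69 + 1.51 = −123.80 dBm
SNR = P_sig − N = −102 − (−123.80) = 21.80 dB → 21.8 dB

21.8 dB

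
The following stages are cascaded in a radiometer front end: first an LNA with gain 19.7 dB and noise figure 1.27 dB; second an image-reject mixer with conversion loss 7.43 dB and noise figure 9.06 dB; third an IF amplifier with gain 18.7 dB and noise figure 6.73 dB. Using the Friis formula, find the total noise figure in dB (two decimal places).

Convert to linear (a loss of L dB is a gain of −L dB): F_i = 10^(NF_i/10), G_i = 10^(G_i,dB/10)
  Stage 1: F_1 = 10^(1.27/10) = 1.340, G_1 = 10^(19.7/10) = 93.33
  Stage 2: F_2 = 10^(9.06/10) = 8.054, G_2 = 10^(−7.43/10) = 0.1807
  Stage 3: F_3 = 10^(6.73/10) = 4.710, G_3 = 10^(18.7/10) = 74.13
Friis cascade:
  F = 1.340 + (8.054 − 1)/93.33 + (4.710 − 1)/16.87 = 1.635
NF = 10 log₁₀(1.635) = 2.14 dB

2.14 dB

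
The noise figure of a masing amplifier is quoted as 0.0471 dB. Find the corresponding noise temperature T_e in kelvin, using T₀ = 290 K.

3.16 K

F = 10^(0.0471/10) = 1.0109
T_e = (F − 1)·T₀ = (1.0109 − 1) × 290 = 3.16 K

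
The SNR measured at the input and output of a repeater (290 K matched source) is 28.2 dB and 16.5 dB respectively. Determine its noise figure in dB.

11.7 dB

NF (dB) = SNR_in(dB) − SNR_out(dB) when the source is at T₀
NF = 28.2 − 16.5 = 11.7 dB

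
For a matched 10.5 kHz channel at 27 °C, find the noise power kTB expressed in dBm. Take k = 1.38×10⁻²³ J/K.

−133.6 dBm

T = 27 °C + 273.15 = 300.15 K
P_n = kTB = 1.38×10⁻²³ × 300.15 × 1.05×10⁴ = 4.35×10⁻¹⁷ W
In dBm: 10 log₁₀(4.35×10⁻¹⁷ / 10⁻³) = −133.6 dBm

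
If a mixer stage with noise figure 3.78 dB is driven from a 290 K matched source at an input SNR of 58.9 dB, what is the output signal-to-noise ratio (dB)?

By definition F = SNR_in/SNR_out, so in dB: SNR_out = SNR_in − NF
SNR_out = 58.9 − 3.78 = 55.12 dB

55.12 dB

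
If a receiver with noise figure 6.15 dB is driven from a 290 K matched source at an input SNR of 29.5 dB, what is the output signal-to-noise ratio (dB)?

By definition F = SNR_in/SNR_out, so in dB: SNR_out = SNR_in − NF
SNR_out = 29.5 − 6.15 = 23.35 dB

23.35 dB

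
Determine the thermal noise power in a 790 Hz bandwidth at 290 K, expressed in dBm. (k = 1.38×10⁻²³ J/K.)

−145.0 dBm

P_n = kTB = 1.38×10⁻²³ × 290 × 7.90×10² = 3.16×10⁻¹⁸ W
In dBm: 10 log₁₀(3.16×10⁻¹⁸ / 10⁻³) = −145.0 dBm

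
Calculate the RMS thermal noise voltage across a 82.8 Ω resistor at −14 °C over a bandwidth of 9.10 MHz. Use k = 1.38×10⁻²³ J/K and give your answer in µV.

3.28 µV

T = −14 °C + 273.15 = 259.15 K
V_n = √(4kTRB)
4kTRB = 4 × 1.38×10⁻²³ × 259.15 × 8.28×10¹ × 9.10×10⁶ = 1.08×10⁻¹¹ V²
V_n = √(1.08×10⁻¹¹) = 3.28×10⁻⁶ V = 3.28 µV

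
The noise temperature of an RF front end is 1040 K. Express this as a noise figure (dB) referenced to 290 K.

F = 1 + T_e/T₀ = 1 + 1040/290 = 4.58621
NF = 10 log₁₀(4.58621) = 6.61 dB

6.61 dB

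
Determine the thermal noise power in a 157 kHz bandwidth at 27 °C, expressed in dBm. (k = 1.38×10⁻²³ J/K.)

−121.9 dBm

T = 27 °C + 273.15 = 300.15 K
P_n = kTB = 1.38×10⁻²³ × 300.15 × 1.57×10⁵ = 6.50×10⁻¹⁶ W
In dBm: 10 log₁₀(6.50×10⁻¹⁶ / 10⁻³) = −121.9 dBm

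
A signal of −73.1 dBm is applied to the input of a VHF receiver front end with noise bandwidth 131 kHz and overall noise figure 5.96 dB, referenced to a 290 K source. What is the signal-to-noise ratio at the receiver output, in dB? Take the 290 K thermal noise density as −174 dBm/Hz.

Noise floor: N = −174 + 10 log₁₀(B) + NF
10 log₁₀(1.31×10⁵) = 51.17 dB
N = −174 + 51.17 + 5.96 = −116.87 dBm
SNR = P_sig − N = −73.1 − (−116.87) = 43.77 dB → 43.8 dB

43.8 dB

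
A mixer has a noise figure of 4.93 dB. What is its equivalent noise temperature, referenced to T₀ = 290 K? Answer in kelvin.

612 K

F = 10^(4.93/10) = 3.11172
T_e = (F − 1)·T₀ = (3.11172 − 1) × 290 = 612 K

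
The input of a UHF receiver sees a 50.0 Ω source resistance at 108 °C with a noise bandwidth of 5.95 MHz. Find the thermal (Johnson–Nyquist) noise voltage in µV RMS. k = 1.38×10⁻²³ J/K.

2.50 µV

T = 108 °C + 273.15 = 381.15 K
V_n = √(4kTRB)
4kTRB = 4 × 1.38×10⁻²³ × 381.15 × 5.00×10¹ × 5.95×10⁶ = 6.26×10⁻¹² V²
V_n = √(6.26×10⁻¹²) = 2.50×10⁻⁶ V = 2.50 µV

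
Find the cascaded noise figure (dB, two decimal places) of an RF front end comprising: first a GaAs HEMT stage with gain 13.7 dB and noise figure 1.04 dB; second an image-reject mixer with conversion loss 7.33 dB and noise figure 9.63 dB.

Convert to linear (a loss of L dB is a gain of −L dB): F_i = 10^(NF_i/10), G_i = 10^(G_i,dB/10)
  Stage 1: F_1 = 10^(1.04/10) = 1.271, G_1 = 10^(13.7/10) = 23.44
  Stage 2: F_2 = 10^(9.63/10) = 9.183, G_2 = 10^(−7.33/10) = 0.1849
Friis cascade:
  F = 1.271 + (9.183 − 1)/23.44 = 1.620
NF = 10 log₁₀(1.620) = 2.09 dB

2.09 dB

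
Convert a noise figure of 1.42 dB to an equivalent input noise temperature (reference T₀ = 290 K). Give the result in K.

F = 10^(1.42/10) = 1.38676
T_e = (F − 1)·T₀ = (1.38676 − 1) × 290 = 112 K

112 K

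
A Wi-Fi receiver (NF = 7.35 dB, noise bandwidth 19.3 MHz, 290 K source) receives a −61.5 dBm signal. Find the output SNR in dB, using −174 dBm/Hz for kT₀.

Noise floor: N = −174 + 10 log₁₀(B) + NF
10 log₁₀(1.93×10⁷) = 72.86 dB
N = −174 + 72.86 + 7.35 = −93.79 dBm
SNR = P_sig − N = −61.5 − (−93.79) = 32.29 dB → 32.3 dB

32.3 dB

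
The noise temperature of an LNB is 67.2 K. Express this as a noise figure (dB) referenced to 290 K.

F = 1 + T_e/T₀ = 1 + 67.2/290 = 1.23172
NF = 10 log₁₀(1.23172) = 0.905 dB

0.905 dB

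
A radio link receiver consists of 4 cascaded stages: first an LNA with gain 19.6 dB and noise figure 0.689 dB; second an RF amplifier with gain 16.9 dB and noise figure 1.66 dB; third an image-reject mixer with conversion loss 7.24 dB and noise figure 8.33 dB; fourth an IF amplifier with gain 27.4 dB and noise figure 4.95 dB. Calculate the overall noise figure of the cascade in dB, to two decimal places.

Convert to linear (a loss of L dB is a gain of −L dB): F_i = 10^(NF_i/10), G_i = 10^(G_i,dB/10)
  Stage 1: F_1 = 10^(0.689/10) = 1.172, G_1 = 10^(19.6/10) = 91.20
  Stage 2: F_2 = 10^(1.66/10) = 1.466, G_2 = 10^(16.9/10) = 48.98
  Stage 3: F_3 = 10^(8.33/10) = 6.808, G_3 = 10^(−7.24/10) = 0.1888
  Stage 4: F_4 = 10^(4.95/10) = 3.126, G_4 = 10^(27.4/10) = 549.5
Friis cascade:
  F = 1.172 + (1.466 − 1)/91.20 + (6.808 − 1)/4467 + (3.126 − 1)/843.3 = 1.181
NF = 10 log₁₀(1.181) = 0.72 dB

0.72 dB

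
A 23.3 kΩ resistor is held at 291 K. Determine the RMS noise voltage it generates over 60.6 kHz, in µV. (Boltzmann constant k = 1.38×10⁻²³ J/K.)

V_n = √(4kTRB)
4kTRB = 4 × 1.38×10⁻²³ × 291 × 2.33×10⁴ × 6.06×10⁴ = 2.27×10⁻¹¹ V²
V_n = √(2.27×10⁻¹¹) = 4.76×10⁻⁶ V = 4.76 µV

4.76 µV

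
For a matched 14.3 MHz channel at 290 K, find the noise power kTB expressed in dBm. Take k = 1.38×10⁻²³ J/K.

−102.4 dBm

P_n = kTB = 1.38×10⁻²³ × 290 × 1.43×10⁷ = 5.72×10⁻¹⁴ W
In dBm: 10 log₁₀(5.72×10⁻¹⁴ / 10⁻³) = −102.4 dBm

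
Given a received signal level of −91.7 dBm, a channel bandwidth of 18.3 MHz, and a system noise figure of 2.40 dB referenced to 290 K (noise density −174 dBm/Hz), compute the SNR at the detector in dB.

7.3 dB

Noise floor: N = −174 + 10 log₁₀(B) + NF
10 log₁₀(1.83×10⁷) = 72.62 dB
N = −174 + 72.62 + 2.40 = −98.98 dBm
SNR = P_sig − N = −91.7 − (−98.98) = 7.28 dB → 7.3 dB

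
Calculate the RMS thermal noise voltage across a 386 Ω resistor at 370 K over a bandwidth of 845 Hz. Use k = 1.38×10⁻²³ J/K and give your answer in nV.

V_n = √(4kTRB)
4kTRB = 4 × 1.38×10⁻²³ × 370 × 3.86×10² × 8.45×10² = 6.66×10⁻¹⁵ V²
V_n = √(6.66×10⁻¹⁵) = 8.16×10⁻⁸ V = 81.6 nV

81.6 nV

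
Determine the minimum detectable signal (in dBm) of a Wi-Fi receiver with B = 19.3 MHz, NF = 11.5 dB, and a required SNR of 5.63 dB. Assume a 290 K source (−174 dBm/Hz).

−84.0 dBm

Sensitivity = −174 + 10 log₁₀(B) + NF + SNR_min
= −174 + 72.86 + 11.5 + 5.63
= −84.01 dBm → −84.0 dBm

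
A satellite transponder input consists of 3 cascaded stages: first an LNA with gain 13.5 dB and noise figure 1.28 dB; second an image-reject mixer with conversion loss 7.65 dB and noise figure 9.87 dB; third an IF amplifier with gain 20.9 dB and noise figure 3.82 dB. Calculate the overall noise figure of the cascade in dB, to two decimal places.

3.22 dB

Convert to linear (a loss of L dB is a gain of −L dB): F_i = 10^(NF_i/10), G_i = 10^(G_i,dB/10)
  Stage 1: F_1 = 10^(1.28/10) = 1.343, G_1 = 10^(13.5/10) = 22.39
  Stage 2: F_2 = 10^(9.87/10) = 9.705, G_2 = 10^(−7.65/10) = 0.1718
  Stage 3: F_3 = 10^(3.82/10) = 2.410, G_3 = 10^(20.9/10) = 123.0
Friis cascade:
  F = 1.343 + (9.705 − 1)/22.39 + (2.410 − 1)/3.846 = 2.098
NF = 10 log₁₀(2.098) = 3.22 dB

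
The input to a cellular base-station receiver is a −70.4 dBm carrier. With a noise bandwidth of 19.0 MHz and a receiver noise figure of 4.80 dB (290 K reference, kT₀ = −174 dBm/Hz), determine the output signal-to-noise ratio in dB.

26.0 dB

Noise floor: N = −174 + 10 log₁₀(B) + NF
10 log₁₀(1.90×10⁷) = 72.79 dB
N = −174 + 72.79 + 4.80 = −96.41 dBm
SNR = P_sig − N = −70.4 − (−96.41) = 26.01 dB → 26.0 dB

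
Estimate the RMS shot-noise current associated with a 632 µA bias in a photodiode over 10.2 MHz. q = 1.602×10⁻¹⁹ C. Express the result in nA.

45.4 nA

I_n = √(2qI·B)
2qI·B = 2 × 1.602×10⁻¹⁹ × 6.32×10⁻⁴ × 1.02×10⁷ = 2.07×10⁻¹⁵ A²
I_n = √(2.07×10⁻¹⁵) = 4.54×10⁻⁸ A = 45.4 nA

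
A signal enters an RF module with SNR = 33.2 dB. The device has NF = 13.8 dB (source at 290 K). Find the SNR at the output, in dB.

19.4 dB

By definition F = SNR_in/SNR_out, so in dB: SNR_out = SNR_in − NF
SNR_out = 33.2 − 13.8 = 19.4 dB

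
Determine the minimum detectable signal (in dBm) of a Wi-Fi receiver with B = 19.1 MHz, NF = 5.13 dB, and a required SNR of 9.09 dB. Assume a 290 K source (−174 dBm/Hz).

−87.0 dBm

Sensitivity = −174 + 10 log₁₀(B) + NF + SNR_min
= −174 + 72.81 + 5.13 + 9.09
= −86.97 dBm → −87.0 dBm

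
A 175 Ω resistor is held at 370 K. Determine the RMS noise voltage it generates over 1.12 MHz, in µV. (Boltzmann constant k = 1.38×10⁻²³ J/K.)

2.00 µV

V_n = √(4kTRB)
4kTRB = 4 × 1.38×10⁻²³ × 370 × 1.75×10² × 1.12×10⁶ = 4.00×10⁻¹² V²
V_n = √(4.00×10⁻¹²) = 2.00×10⁻⁶ V = 2.00 µV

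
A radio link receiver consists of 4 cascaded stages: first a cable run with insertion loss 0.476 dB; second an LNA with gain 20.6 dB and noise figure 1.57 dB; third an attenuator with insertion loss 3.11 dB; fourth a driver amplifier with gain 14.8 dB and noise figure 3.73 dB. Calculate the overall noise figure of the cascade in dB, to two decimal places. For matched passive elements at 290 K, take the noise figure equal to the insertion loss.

Convert to linear (a loss of L dB is a gain of −L dB): F_i = 10^(NF_i/10), G_i = 10^(G_i,dB/10)
  Stage 1: F_1 = 10^(0.476/10) = 1.116, G_1 = 10^(−0.476/10) = 0.8962
  Stage 2: F_2 = 10^(1.57/10) = 1.435, G_2 = 10^(20.6/10) = 114.8
  Stage 3: F_3 = 10^(3.11/10) = 2.046, G_3 = 10^(−3.11/10) = 0.4887
  Stage 4: F_4 = 10^(3.73/10) = 2.360, G_4 = 10^(14.8/10) = 30.20
Friis cascade:
  F = 1.116 + (1.435 − 1)/0.8962 + (2.046 − 1)/102.9 + (2.360 − 1)/50.28 = 1.639
NF = 10 log₁₀(1.639) = 2.15 dB

2.15 dB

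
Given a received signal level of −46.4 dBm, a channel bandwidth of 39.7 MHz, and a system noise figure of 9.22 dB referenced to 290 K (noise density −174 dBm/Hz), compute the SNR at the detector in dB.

Noise floor: N = −174 + 10 log₁₀(B) + NF
10 log₁₀(3.97×10⁷) = 75.99 dB
N = −174 + 75.99 + 9.22 = −88.79 dBm
SNR = P_sig − N = −46.4 − (−88.79) = 42.39 dB → 42.4 dB

42.4 dB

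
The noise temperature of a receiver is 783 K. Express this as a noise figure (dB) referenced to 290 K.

F = 1 + T_e/T₀ = 1 + 783/290 = 3.7
NF = 10 log₁₀(3.7) = 5.68 dB

5.68 dB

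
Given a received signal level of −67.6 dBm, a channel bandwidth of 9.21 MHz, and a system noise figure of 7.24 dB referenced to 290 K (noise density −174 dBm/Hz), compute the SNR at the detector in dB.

29.5 dB

Noise floor: N = −174 + 10 log₁₀(B) + NF
10 log₁₀(9.21×10⁶) = 69.64 dB
N = −174 + 69.64 + 7.24 = −97.12 dBm
SNR = P_sig − N = −67.6 − (−97.12) = 29.52 dB → 29.5 dB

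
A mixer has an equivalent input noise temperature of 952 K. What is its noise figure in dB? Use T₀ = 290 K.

F = 1 + T_e/T₀ = 1 + 952/290 = 4.28276
NF = 10 log₁₀(4.28276) = 6.32 dB

6.32 dB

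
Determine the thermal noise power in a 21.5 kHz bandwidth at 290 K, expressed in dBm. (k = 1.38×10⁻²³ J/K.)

−130.7 dBm

P_n = kTB = 1.38×10⁻²³ × 290 × 2.15×10⁴ = 8.60×10⁻¹⁷ W
In dBm: 10 log₁₀(8.60×10⁻¹⁷ / 10⁻³) = −130.7 dBm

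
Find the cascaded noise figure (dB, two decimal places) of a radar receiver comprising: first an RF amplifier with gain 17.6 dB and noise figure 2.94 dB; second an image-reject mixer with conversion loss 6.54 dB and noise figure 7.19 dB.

3.10 dB

Convert to linear (a loss of L dB is a gain of −L dB): F_i = 10^(NF_i/10), G_i = 10^(G_i,dB/10)
  Stage 1: F_1 = 10^(2.94/10) = 1.968, G_1 = 10^(17.6/10) = 57.54
  Stage 2: F_2 = 10^(7.19/10) = 5.236, G_2 = 10^(−6.54/10) = 0.2218
Friis cascade:
  F = 1.968 + (5.236 − 1)/57.54 = 2.041
NF = 10 log₁₀(2.041) = 3.10 dB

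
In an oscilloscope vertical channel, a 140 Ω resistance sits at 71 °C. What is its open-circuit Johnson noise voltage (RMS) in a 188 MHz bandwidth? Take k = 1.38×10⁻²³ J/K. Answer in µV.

T = 71 °C + 273.15 = 344.15 K
V_n = √(4kTRB)
4kTRB = 4 × 1.38×10⁻²³ × 344.15 × 1.40×10² × 1.88×10⁸ = 5.00×10⁻¹⁰ V²
V_n = √(5.00×10⁻¹⁰) = 2.24×10⁻⁵ V = 22.4 µV

22.4 µV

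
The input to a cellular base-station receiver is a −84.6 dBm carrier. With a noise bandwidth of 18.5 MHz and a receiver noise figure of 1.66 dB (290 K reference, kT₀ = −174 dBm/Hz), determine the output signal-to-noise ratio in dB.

15.1 dB

Noise floor: N = −174 + 10 log₁₀(B) + NF
10 log₁₀(1.85×10⁷) = 72.67 dB
N = −174 + 72.67 + 1.66 = −99.67 dBm
SNR = P_sig − N = −84.6 − (−99.67) = 15.07 dB → 15.1 dB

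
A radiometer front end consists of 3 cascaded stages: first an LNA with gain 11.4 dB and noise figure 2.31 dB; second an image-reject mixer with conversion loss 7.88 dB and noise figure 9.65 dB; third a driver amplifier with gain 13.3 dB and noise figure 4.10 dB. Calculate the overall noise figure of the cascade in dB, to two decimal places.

Convert to linear (a loss of L dB is a gain of −L dB): F_i = 10^(NF_i/10), G_i = 10^(G_i,dB/10)
  Stage 1: F_1 = 10^(2.31/10) = 1.702, G_1 = 10^(11.4/10) = 13.80
  Stage 2: F_2 = 10^(9.65/10) = 9.226, G_2 = 10^(−7.88/10) = 0.1629
  Stage 3: F_3 = 10^(4.10/10) = 2.570, G_3 = 10^(13.3/10) = 21.38
Friis cascade:
  F = 1.702 + (9.226 − 1)/13.80 + (2.570 − 1)/2.249 = 2.996
NF = 10 log₁₀(2.996) = 4.77 dB

4.77 dB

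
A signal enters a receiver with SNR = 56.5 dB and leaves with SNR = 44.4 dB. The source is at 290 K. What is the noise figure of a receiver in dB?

12.1 dB

NF (dB) = SNR_in(dB) − SNR_out(dB) when the source is at T₀
NF = 56.5 − 44.4 = 12.1 dB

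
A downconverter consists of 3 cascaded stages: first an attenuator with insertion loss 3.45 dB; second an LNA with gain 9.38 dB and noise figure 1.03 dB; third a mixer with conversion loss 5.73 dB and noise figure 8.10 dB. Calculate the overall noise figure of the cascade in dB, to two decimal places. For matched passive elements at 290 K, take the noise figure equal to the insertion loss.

Convert to linear (a loss of L dB is a gain of −L dB): F_i = 10^(NF_i/10), G_i = 10^(G_i,dB/10)
  Stage 1: F_1 = 10^(3.45/10) = 2.213, G_1 = 10^(−3.45/10) = 0.4519
  Stage 2: F_2 = 10^(1.03/10) = 1.268, G_2 = 10^(9.38/10) = 8.670
  Stage 3: F_3 = 10^(8.10/10) = 6.457, G_3 = 10^(−5.73/10) = 0.2673
Friis cascade:
  F = 2.213 + (1.268 − 1)/0.4519 + (6.457 − 1)/3.917 = 4.198
NF = 10 log₁₀(4.198) = 6.23 dB

6.23 dB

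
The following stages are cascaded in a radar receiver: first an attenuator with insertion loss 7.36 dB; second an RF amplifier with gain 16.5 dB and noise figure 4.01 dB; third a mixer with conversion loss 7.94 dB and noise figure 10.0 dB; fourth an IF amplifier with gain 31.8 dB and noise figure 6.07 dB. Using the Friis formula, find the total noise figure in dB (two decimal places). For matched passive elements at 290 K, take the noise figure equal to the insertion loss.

12.33 dB

Convert to linear (a loss of L dB is a gain of −L dB): F_i = 10^(NF_i/10), G_i = 10^(G_i,dB/10)
  Stage 1: F_1 = 10^(7.36/10) = 5.445, G_1 = 10^(−7.36/10) = 0.1837
  Stage 2: F_2 = 10^(4.01/10) = 2.518, G_2 = 10^(16.5/10) = 44.67
  Stage 3: F_3 = 10^(10.0/10) = 10.00, G_3 = 10^(−7.94/10) = 0.1607
  Stage 4: F_4 = 10^(6.07/10) = 4.046, G_4 = 10^(31.8/10) = 1514
Friis cascade:
  F = 5.445 + (2.518 − 1)/0.1837 + (10.00 − 1)/8.204 + (4.046 − 1)/1.318 = 17.12
NF = 10 log₁₀(17.12) = 12.33 dB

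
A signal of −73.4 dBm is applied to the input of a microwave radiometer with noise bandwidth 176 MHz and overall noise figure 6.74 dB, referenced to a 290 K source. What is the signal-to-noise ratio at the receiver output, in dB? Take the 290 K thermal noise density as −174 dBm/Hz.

Noise floor: N = −174 + 10 log₁₀(B) + NF
10 log₁₀(1.76×10⁸) = 82.46 dB
N = −174 + 82.46 + 6.74 = −84.80 dBm
SNR = P_sig − N = −73.4 − (−84.80) = 11.40 dB → 11.4 dB

11.4 dB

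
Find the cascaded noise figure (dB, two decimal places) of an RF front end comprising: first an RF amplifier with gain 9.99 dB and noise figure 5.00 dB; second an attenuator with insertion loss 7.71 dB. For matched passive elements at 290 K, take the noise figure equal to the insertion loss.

5.63 dB

Convert to linear (a loss of L dB is a gain of −L dB): F_i = 10^(NF_i/10), G_i = 10^(G_i,dB/10)
  Stage 1: F_1 = 10^(5.00/10) = 3.162, G_1 = 10^(9.99/10) = 9.977
  Stage 2: F_2 = 10^(7.71/10) = 5.902, G_2 = 10^(−7.71/10) = 0.1694
Friis cascade:
  F = 3.162 + (5.902 − 1)/9.977 = 3.654
NF = 10 log₁₀(3.654) = 5.63 dB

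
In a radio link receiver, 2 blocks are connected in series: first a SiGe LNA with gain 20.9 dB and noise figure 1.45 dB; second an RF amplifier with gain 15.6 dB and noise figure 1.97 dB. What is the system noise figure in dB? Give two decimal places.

1.46 dB

Convert to linear (a loss of L dB is a gain of −L dB): F_i = 10^(NF_i/10), G_i = 10^(G_i,dB/10)
  Stage 1: F_1 = 10^(1.45/10) = 1.396, G_1 = 10^(20.9/10) = 123.0
  Stage 2: F_2 = 10^(1.97/10) = 1.574, G_2 = 10^(15.6/10) = 36.31
Friis cascade:
  F = 1.396 + (1.574 − 1)/123.0 = 1.401
NF = 10 log₁₀(1.401) = 1.46 dB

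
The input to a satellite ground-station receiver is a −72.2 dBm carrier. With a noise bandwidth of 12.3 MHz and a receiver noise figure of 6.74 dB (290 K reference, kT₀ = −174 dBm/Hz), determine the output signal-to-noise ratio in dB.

24.2 dB

Noise floor: N = −174 + 10 log₁₀(B) + NF
10 log₁₀(1.23×10⁷) = 70.9 dB
N = −174 + 70.9 + 6.74 = −96.36 dBm
SNR = P_sig − N = −72.2 − (−96.36) = 24.16 dB → 24.2 dB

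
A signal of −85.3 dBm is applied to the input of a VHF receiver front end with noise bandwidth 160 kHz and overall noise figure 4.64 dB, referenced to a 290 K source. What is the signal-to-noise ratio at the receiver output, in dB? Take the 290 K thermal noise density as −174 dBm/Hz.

32.0 dB

Noise floor: N = −174 + 10 log₁₀(B) + NF
10 log₁₀(1.60×10⁵) = 52.04 dB
N = −174 + 52.04 + 4.64 = −117.32 dBm
SNR = P_sig − N = −85.3 − (−117.32) = 32.02 dB → 32.0 dB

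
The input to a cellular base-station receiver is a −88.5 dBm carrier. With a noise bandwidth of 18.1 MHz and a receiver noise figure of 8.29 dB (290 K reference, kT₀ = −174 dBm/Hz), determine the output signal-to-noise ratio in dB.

Noise floor: N = −174 + 10 log₁₀(B) + NF
10 log₁₀(1.81×10⁷) = 72.58 dB
N = −174 + 72.58 + 8.29 = −93.13 dBm
SNR = P_sig − N = −88.5 − (−93.13) = 4.63 dB → 4.6 dB

4.6 dB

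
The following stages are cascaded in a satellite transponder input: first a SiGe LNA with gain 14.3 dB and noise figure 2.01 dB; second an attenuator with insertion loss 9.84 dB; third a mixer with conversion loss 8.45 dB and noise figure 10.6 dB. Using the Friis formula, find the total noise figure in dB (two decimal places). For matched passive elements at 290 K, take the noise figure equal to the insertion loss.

7.53 dB

Convert to linear (a loss of L dB is a gain of −L dB): F_i = 10^(NF_i/10), G_i = 10^(G_i,dB/10)
  Stage 1: F_1 = 10^(2.01/10) = 1.589, G_1 = 10^(14.3/10) = 26.92
  Stage 2: F_2 = 10^(9.84/10) = 9.638, G_2 = 10^(−9.84/10) = 0.1038
  Stage 3: F_3 = 10^(10.6/10) = 11.48, G_3 = 10^(−8.45/10) = 0.1429
Friis cascade:
  F = 1.589 + (9.638 − 1)/26.92 + (11.48 − 1)/2.793 = 5.663
NF = 10 log₁₀(5.663) = 7.53 dB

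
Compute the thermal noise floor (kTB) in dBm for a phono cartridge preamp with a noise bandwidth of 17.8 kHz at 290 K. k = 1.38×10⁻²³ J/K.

−131.5 dBm

P_n = kTB = 1.38×10⁻²³ × 290 × 1.78×10⁴ = 7.12×10⁻¹⁷ W
In dBm: 10 log₁₀(7.12×10⁻¹⁷ / 10⁻³) = −131.5 dBm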